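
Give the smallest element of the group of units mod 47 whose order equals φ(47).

5

φ(47) = 47 − 1 = 46 = 2 · 23.
g is a primitive root iff g^(46/q) ≢ 1 (mod 47) for each prime q ∈ {2, 23}.
g = 2: 2^23 ≡ 1 — hits 1, so not a primitive root.
g = 3: 3^23 ≡ 1 — hits 1, so not a primitive root.
g = 4: 4^23 ≡ 1 — hits 1, so not a primitive root.
g = 5: 5^23 ≡ 46; 5^2 ≡ 25 — none is 1, so 5 is a primitive root.
Hence the least primitive root of 47 is 5.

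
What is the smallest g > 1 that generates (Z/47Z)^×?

5

φ(47) = 47 − 1 = 46 = 2 · 23.
g is a primitive root iff g^(46/q) ≢ 1 (mod 47) for each prime q ∈ {2, 23}.
g = 2: 2^23 ≡ 1 — hits 1, so not a primitive root.
g = 3: 3^23 ≡ 1 — hits 1, so not a primitive root.
g = 4: 4^23 ≡ 1 — hits 1, so not a primitive root.
g = 5: 5^23 ≡ 46; 5^2 ≡ 25 — none is 1, so 5 is a primitive root.
So 5 is the smallest generator of (Z/47Z)^×.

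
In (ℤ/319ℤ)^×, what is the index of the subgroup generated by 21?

ord(21) | φ(319) = φ(11·29) = (11−1)·(29−1) = 10·28 = 280 = 2^3 · 5 · 7.
Divisors of 280: 1, 2, 4, 5, 7, 8, 10, 14, 20, 28, 35, 40, 56, 70, 140, 280.
Check 21^d mod 319 for each divisor in increasing order:
21^1 ≡ 21 (mod 319)
21^2 ≡ 122 (mod 319)
21^4 ≡ 210 (mod 319)
21^5 ≡ 263 (mod 319)
21^7 ≡ 186 (mod 319)
21^8 ≡ 78 (mod 319)
21^10 ≡ 265 (mod 319)
21^14 ≡ 144 (mod 319)
21^20 ≡ 45 (mod 319)
21^28 ≡ 1 (mod 319) ✓
The order of 21 is 28, so the subgroup it generates has 28 elements.
[(Z/319Z)^× : ⟨21⟩] = 280/28 = 10.

10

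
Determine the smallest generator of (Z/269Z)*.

φ(269) = 269 − 1 = 268 = 2^2 · 67.
Test candidates g = 2, 3, … against the prime factors q ∈ {2, 67} of φ(269): g is a generator iff g^(268/q) ≢ 1 for every such q.
g = 2: 2^134 ≡ 268; 2^4 ≡ 16 — none is 1, so 2 is a primitive root.
Hence the least primitive root of 269 is 2.

2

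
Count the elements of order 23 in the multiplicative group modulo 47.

φ(47) = 47 − 1 = 46 = 2 · 23.
In a cyclic group of order 46, there are φ(d) elements of order d for each divisor d of 46, and zero for non-divisors.
23 | 46, and φ(23) = 23 − 1 = 22.

22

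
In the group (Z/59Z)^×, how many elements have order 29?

φ(59) = 59 − 1 = 58 = 2 · 29.
In a cyclic group of order 58, there are φ(d) elements of order d for each divisor d of 58, and zero for non-divisors.
29 | 58, and φ(29) = 29 − 1 = 28.

28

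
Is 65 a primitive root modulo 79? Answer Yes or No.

φ(79) = 79 − 1 = 78 = 2 · 3 · 13.
An element g generates (Z/79Z)^× iff g^(78/q) ≢ 1 (mod 79) for each prime q ∈ {2, 3, 13}.
65^39 ≡ 1 (mod 79)  [q = 2: ≡ 1 ✗]
65^26 ≡ 1 (mod 79)  [q = 3: ≡ 1 ✗]
65^6 ≡ 46 (mod 79)  [q = 13: ≢ 1 ✓]
The check at q = 2 fails, so 65 generates a proper subgroup.

No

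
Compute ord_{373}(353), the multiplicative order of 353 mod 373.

By Lagrange's theorem, ord_373(353) divides φ(373) = 373 − 1 = 372 = 2^2 · 3 · 31.
Divisors of 372: 1, 2, 3, 4, 6, 12, 31, 62, 93, 124, 186, 372.
Evaluate successive powers at the divisors of 372:
353^1 ≡ 353 (mod 373)
353^2 ≡ 27 (mod 373)
353^3 ≡ 206 (mod 373)
353^4 ≡ 356 (mod 373)
353^6 ≡ 287 (mod 373)
353^12 ≡ 309 (mod 373)
353^31 ≡ 269 (mod 373)
353^62 ≡ 372 (mod 373)
353^93 ≡ 104 (mod 373)
353^124 ≡ 1 (mod 373) ✓
So ord_373(353) = 124.

124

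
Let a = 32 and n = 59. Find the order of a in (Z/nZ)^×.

Since 32 ∈ (Z/59Z)^×, its order divides φ(59) = 59 − 1 = 58 = 2 · 29.
Divisors of 58: 1, 2, 29, 58.
Compute 32^d (mod 59) for the divisors d until we hit 1:
32^1 ≡ 32
32^2 ≡ 21
32^29 ≡ 58
32^58 ≡ 1
Therefore the multiplicative order of 32 modulo 59 is 58.

58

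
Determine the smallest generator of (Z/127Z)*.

φ(127) = 127 − 1 = 126 = 2 · 3^2 · 7.
Test candidates g = 2, 3, … against the prime factors q ∈ {2, 3, 7} of φ(127): g is a generator iff g^(126/q) ≢ 1 for every such q.
g = 2: 2^63 ≡ 1 — hits 1, so not a primitive root.
g = 3: 3^63 ≡ 126; 3^42 ≡ 107; 3^18 ≡ 4 — none is 1, so 3 is a primitive root.
The smallest primitive root modulo 127 is 3.

3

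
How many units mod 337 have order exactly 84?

24

φ(337) = 337 − 1 = 336 = 2^4 · 3 · 7.
(Z/337Z)^× is cyclic (|G| = 336); a cyclic group of order m has exactly φ(d) elements of each order d | m, and none otherwise.
84 = 2^2 · 3 · 7 divides 336, and φ(84) = 24.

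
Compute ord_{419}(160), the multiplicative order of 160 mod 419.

418

By Lagrange's theorem, ord_419(160) divides φ(419) = 419 − 1 = 418 = 2 · 11 · 19.
Divisors of 418: 1, 2, 11, 19, 22, 38, 209, 418.
Test each divisor d:
160^1 ≡ 160
160^2 ≡ 41
160^11 ≡ 171
160^19 ≡ 85
160^22 ≡ 330
160^38 ≡ 102
160^209 ≡ 418
160^418 ≡ 1
So ord_419(160) = 418.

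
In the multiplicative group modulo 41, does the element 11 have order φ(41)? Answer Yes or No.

φ(41) = 41 − 1 = 40 = 2^3 · 5.
An element g generates (Z/41Z)^× iff g^(40/q) ≢ 1 (mod 41) for each prime q ∈ {2, 5}.
11^20 ≡ 40 (mod 41)  [q = 2: ≢ 1 ✓]
11^8 ≡ 16 (mod 41)  [q = 5: ≢ 1 ✓]
All checks pass, so 11 has order 40 and is a primitive root modulo 41.

Yes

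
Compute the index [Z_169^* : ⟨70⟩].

39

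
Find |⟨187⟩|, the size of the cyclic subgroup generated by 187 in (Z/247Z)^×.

36

By Lagrange's theorem, ord_247(187) divides φ(247) = φ(13·19) = (13−1)·(19−1) = 12·18 = 216 = 2^3 · 3^3.
Divisors of 216: 1, 2, 3, 4, 6, 8, 9, 12, 18, 24, 27, 36, 54, 72, 108, 216.
Evaluate successive powers at the divisors of 216:
187^1 ≡ 187
187^2 ≡ 142
187^3 ≡ 125
187^4 ≡ 157
187^6 ≡ 64
187^8 ≡ 196
187^9 ≡ 96
187^12 ≡ 144
187^18 ≡ 77
187^24 ≡ 235
187^27 ≡ 229
187^36 ≡ 1
So ord_247(187) = 36.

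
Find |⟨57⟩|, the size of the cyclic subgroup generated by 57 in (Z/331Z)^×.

22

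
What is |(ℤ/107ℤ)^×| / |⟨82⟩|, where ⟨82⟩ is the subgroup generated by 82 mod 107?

Since 82 ∈ (Z/107Z)^×, its order divides φ(107) = 107 − 1 = 106 = 2 · 53.
Divisors of 106: 1, 2, 53, 106.
Evaluate successive powers at the divisors of 106:
82^1 ≡ 82 (mod 107)
82^2 ≡ 90 (mod 107)
82^53 ≡ 106 (mod 107)
82^106 ≡ 1 (mod 107) ✓
The order of 82 is 106, so the subgroup it generates has 106 elements.
Index = |(Z/107Z)^×| / |⟨82⟩| = 106 / 106 = 1.

1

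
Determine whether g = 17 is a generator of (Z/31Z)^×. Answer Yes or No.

φ(31) = 31 − 1 = 30 = 2 · 3 · 5.
It suffices to check that the order of 17 is not a proper divisor of 30: compute 17^(30/q) for q ∈ {2, 3, 5}.
17^15 ≡ 30 (mod 31)  [q = 2: ≢ 1 ✓]
17^10 ≡ 25 (mod 31)  [q = 3: ≢ 1 ✓]
17^6 ≡ 8 (mod 31)  [q = 5: ≢ 1 ✓]
All checks pass, so 17 has order 30 and is a primitive root modulo 31.

Yes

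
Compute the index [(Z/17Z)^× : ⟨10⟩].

1

By Lagrange's theorem, ord_17(10) divides φ(17) = 17 − 1 = 16 = 2^4.
Divisors of 16: 1, 2, 4, 8, 16.
Compute 10^d (mod 17) for the divisors d until we hit 1:
10^1 ≡ 10 (mod 17)
10^2 ≡ 15 (mod 17)
10^4 ≡ 4 (mod 17)
10^8 ≡ 16 (mod 17)
10^16 ≡ 1 (mod 17) ✓
Thus |⟨10⟩| = ord(10) = 16.
The index is φ(17) / ord(10) = 16 / 16 = 1.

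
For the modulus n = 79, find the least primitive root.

φ(79) = 79 − 1 = 78 = 2 · 3 · 13.
g is a primitive root iff g^(78/q) ≢ 1 (mod 79) for each prime q ∈ {2, 3, 13}.
g = 2: 2^39 ≡ 1 — hits 1, so not a primitive root.
g = 3: 3^39 ≡ 78; 3^26 ≡ 23; 3^6 ≡ 18 — none is 1, so 3 is a primitive root.
The smallest primitive root modulo 79 is 3.

3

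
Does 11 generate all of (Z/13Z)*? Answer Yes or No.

Yes

φ(13) = 13 − 1 = 12 = 2^2 · 3.
An element g generates (Z/13Z)^× iff g^(12/q) ≢ 1 (mod 13) for each prime q ∈ {2, 3}.
11^6 ≡ 12 (mod 13)  [q = 2: ≢ 1 ✓]
11^4 ≡ 3 (mod 13)  [q = 3: ≢ 1 ✓]
Every test exponent gives a nontrivial residue, hence 11 generates the full group.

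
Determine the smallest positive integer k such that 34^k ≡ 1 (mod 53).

52

ord(34) | φ(53) = 53 − 1 = 52 = 2^2 · 13.
Divisors of 52: 1, 2, 4, 13, 26, 52.
Evaluate successive powers at the divisors of 52:
34^1 ≡ 34
34^2 ≡ 43
34^4 ≡ 47
34^13 ≡ 23
34^26 ≡ 52
34^52 ≡ 1
The smallest such exponent is 52, so the order of 34 is 52.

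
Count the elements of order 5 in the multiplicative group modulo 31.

4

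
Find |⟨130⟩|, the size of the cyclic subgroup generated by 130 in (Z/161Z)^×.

Since 130 ∈ (Z/161Z)^×, its order divides φ(161) = φ(7·23) = (7−1)·(23−1) = 6·22 = 132 = 2^2 · 3 · 11.
Divisors of 132: 1, 2, 3, 4, 6, 11, 12, 22, 33, 44, 66, 132.
Test each divisor d:
130^1 ≡ 130 (mod 161)
130^2 ≡ 156 (mod 161)
130^3 ≡ 155 (mod 161)
130^4 ≡ 25 (mod 161)
130^6 ≡ 36 (mod 161)
130^11 ≡ 114 (mod 161)
130^12 ≡ 8 (mod 161)
130^22 ≡ 116 (mod 161)
130^33 ≡ 22 (mod 161)
130^44 ≡ 93 (mod 161)
130^66 ≡ 1 (mod 161) ✓
The smallest such exponent is 66, so the order of 130 is 66.

66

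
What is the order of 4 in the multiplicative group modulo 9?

3

The order of 4 must divide φ(9) = φ(3^2) = 3·(3−1) = 6 = 2 · 3.
Divisors of 6: 1, 2, 3, 6.
Check 4^d mod 9 for each divisor in increasing order:
4^1 ≡ 4 (mod 9)
4^2 ≡ 7 (mod 9)
4^3 ≡ 1 (mod 9) ✓
Therefore the multiplicative order of 4 modulo 9 is 3.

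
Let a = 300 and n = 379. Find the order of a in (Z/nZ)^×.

ord(300) | φ(379) = 379 − 1 = 378 = 2 · 3^3 · 7.
Divisors of 378: 1, 2, 3, 6, 7, 9, 14, 18, 21, 27, 42, 54, 63, 126, 189, 378.
Test each divisor d:
300^1 ≡ 300
300^2 ≡ 177
300^3 ≡ 40
300^6 ≡ 84
300^7 ≡ 186
300^9 ≡ 328
300^14 ≡ 107
300^18 ≡ 327
300^21 ≡ 194
300^27 ≡ 378
300^42 ≡ 115
300^54 ≡ 1
Hence ord(300) = 54.

54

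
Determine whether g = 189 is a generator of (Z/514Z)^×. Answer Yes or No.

φ(514) = φ(2)·φ(257) = 1·256 = 256 = 2^8.
189 is a primitive root mod 514 iff 189^(φ(514)/q) ≢ 1 for every prime q | φ(514), i.e. q ∈ {2}.
189^128 ≡ 1 (mod 514)  [q = 2: ≡ 1 ✗]
189^128 ≡ 1 shows ord(189) | 128, strictly less than φ(514); not a primitive root.

No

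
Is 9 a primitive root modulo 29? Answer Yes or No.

No

φ(29) = 29 − 1 = 28 = 2^2 · 7.
It suffices to check that the order of 9 is not a proper divisor of 28: compute 9^(28/q) for q ∈ {2, 7}.
9^14 ≡ 1 (mod 29)  [q = 2: ≡ 1 ✗]
9^4 ≡ 7 (mod 29)  [q = 7: ≢ 1 ✓]
9^14 ≡ 1 shows ord(9) | 14, strictly less than φ(29); not a primitive root.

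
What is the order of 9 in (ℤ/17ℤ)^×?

8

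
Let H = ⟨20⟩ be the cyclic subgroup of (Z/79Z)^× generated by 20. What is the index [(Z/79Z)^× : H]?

ord(20) | φ(79) = 79 − 1 = 78 = 2 · 3 · 13.
Divisors of 78: 1, 2, 3, 6, 13, 26, 39, 78.
Compute 20^d (mod 79) for the divisors d until we hit 1:
20^1 ≡ 20
20^2 ≡ 5
20^3 ≡ 21
20^6 ≡ 46
20^13 ≡ 55
20^26 ≡ 23
20^39 ≡ 1
Thus |⟨20⟩| = ord(20) = 39.
The index is φ(79) / ord(20) = 78 / 39 = 2.

2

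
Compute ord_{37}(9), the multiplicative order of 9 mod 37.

9

The order of 9 must divide φ(37) = 37 − 1 = 36 = 2^2 · 3^2.
Divisors of 36: 1, 2, 3, 4, 6, 9, 12, 18, 36.
Evaluate successive powers at the divisors of 36:
9^1 ≡ 9
9^2 ≡ 7
9^3 ≡ 26
9^4 ≡ 12
9^6 ≡ 10
9^9 ≡ 1
Hence ord(9) = 9.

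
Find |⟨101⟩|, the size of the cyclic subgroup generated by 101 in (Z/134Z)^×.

The order of 101 must divide φ(134) = φ(2)·φ(67) = 1·66 = 66 = 2 · 3 · 11.
Divisors of 66: 1, 2, 3, 6, 11, 22, 33, 66.
Evaluate successive powers at the divisors of 66:
101^1 ≡ 101 (mod 134)
101^2 ≡ 17 (mod 134)
101^3 ≡ 109 (mod 134)
101^6 ≡ 89 (mod 134)
101^11 ≡ 97 (mod 134)
101^22 ≡ 29 (mod 134)
101^33 ≡ 133 (mod 134)
101^66 ≡ 1 (mod 134) ✓
So ord_134(101) = 66.

66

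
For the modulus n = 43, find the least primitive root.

φ(43) = 43 − 1 = 42 = 2 · 3 · 7.
g is a primitive root iff g^(42/q) ≢ 1 (mod 43) for each prime q ∈ {2, 3, 7}.
g = 2: 2^21 ≡ 42; 2^14 ≡ 1 — hits 1, so not a primitive root.
g = 3: 3^21 ≡ 42; 3^14 ≡ 36; 3^6 ≡ 41 — none is 1, so 3 is a primitive root.
So 3 is the smallest generator of (Z/43Z)^×.

3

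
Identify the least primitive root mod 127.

φ(127) = 127 − 1 = 126 = 2 · 3^2 · 7.
Test candidates g = 2, 3, … against the prime factors q ∈ {2, 3, 7} of φ(127): g is a generator iff g^(126/q) ≢ 1 for every such q.
g = 2: 2^63 ≡ 1 — hits 1, so not a primitive root.
g = 3: 3^63 ≡ 126; 3^42 ≡ 107; 3^18 ≡ 4 — none is 1, so 3 is a primitive root.
Hence the least primitive root of 127 is 3.

3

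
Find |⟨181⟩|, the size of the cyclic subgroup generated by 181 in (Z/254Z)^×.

42

The order of 181 must divide φ(254) = φ(2)·φ(127) = 1·126 = 126 = 2 · 3^2 · 7.
Divisors of 126: 1, 2, 3, 6, 7, 9, 14, 18, 21, 42, 63, 126.
Evaluate successive powers at the divisors of 126:
181^1 ≡ 181
181^2 ≡ 249
181^3 ≡ 111
181^6 ≡ 129
181^7 ≡ 235
181^9 ≡ 95
181^14 ≡ 107
181^18 ≡ 135
181^21 ≡ 253
181^42 ≡ 1
Therefore the multiplicative order of 181 modulo 254 is 42.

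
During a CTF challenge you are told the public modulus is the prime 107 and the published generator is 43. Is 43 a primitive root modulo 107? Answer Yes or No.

Yes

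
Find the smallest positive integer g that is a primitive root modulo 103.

5

φ(103) = 103 − 1 = 102 = 2 · 3 · 17.
Test candidates g = 2, 3, … against the prime factors q ∈ {2, 3, 17} of φ(103): g is a generator iff g^(102/q) ≢ 1 for every such q.
g = 2: 2^51 ≡ 1 — hits 1, so not a primitive root.
g = 3: 3^51 ≡ 102; 3^34 ≡ 1 — hits 1, so not a primitive root.
g = 4: 4^51 ≡ 1 — hits 1, so not a primitive root.
g = 5: 5^51 ≡ 102; 5^34 ≡ 56; 5^6 ≡ 72 — none is 1, so 5 is a primitive root.
The smallest primitive root modulo 103 is 5.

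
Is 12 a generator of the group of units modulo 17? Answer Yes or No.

φ(17) = 17 − 1 = 16 = 2^4.
12 is a primitive root mod 17 iff 12^(φ(17)/q) ≢ 1 for every prime q | φ(17), i.e. q ∈ {2}.
12^8 ≡ 16 (mod 17)  [q = 2: ≢ 1 ✓]
All checks pass, so 12 has order 16 and is a primitive root modulo 17.

Yes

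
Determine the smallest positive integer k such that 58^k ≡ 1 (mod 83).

82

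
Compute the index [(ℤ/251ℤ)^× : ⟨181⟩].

2

ord(181) | φ(251) = 251 − 1 = 250 = 2 · 5^3.
Divisors of 250: 1, 2, 5, 10, 25, 50, 125, 250.
Evaluate successive powers at the divisors of 250:
181^1 ≡ 181
181^2 ≡ 131
181^5 ≡ 16
181^10 ≡ 5
181^25 ≡ 149
181^50 ≡ 113
181^125 ≡ 1
So ord_251(181) = 125, hence |⟨181⟩| = 125.
[(Z/251Z)^× : ⟨181⟩] = 250/125 = 2.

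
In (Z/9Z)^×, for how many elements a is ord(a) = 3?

2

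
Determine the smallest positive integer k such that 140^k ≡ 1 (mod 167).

Since 140 ∈ (Z/167Z)^×, its order divides φ(167) = 167 − 1 = 166 = 2 · 83.
Divisors of 166: 1, 2, 83, 166.
Check 140^d mod 167 for each divisor in increasing order:
140^1 ≡ 140 (mod 167)
140^2 ≡ 61 (mod 167)
140^83 ≡ 166 (mod 167)
140^166 ≡ 1 (mod 167) ✓
Hence ord(140) = 166.

166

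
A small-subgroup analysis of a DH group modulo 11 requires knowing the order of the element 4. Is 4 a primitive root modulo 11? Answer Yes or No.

φ(11) = 11 − 1 = 10 = 2 · 5.
Test 4^(10/q) mod 11 for each prime factor q of 10:
4^5 ≡ 1 (mod 11)  [q = 2: ≡ 1 ✗]
4^2 ≡ 5 (mod 11)  [q = 5: ≢ 1 ✓]
4^5 ≡ 1 shows ord(4) | 5, strictly less than φ(11); not a primitive root.

No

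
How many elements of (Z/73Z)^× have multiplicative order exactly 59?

φ(73) = 73 − 1 = 72 = 2^3 · 3^2.
(Z/73Z)^× is cyclic (|G| = 72); a cyclic group of order m has exactly φ(d) elements of each order d | m, and none otherwise.
Since 59 ∤ 72, the count is 0.

0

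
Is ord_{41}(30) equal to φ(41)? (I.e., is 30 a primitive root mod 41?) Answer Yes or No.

Yes

φ(41) = 41 − 1 = 40 = 2^3 · 5.
Test 30^(40/q) mod 41 for each prime factor q of 40:
30^20 ≡ 40 (mod 41)  [q = 2: ≢ 1 ✓]
30^8 ≡ 16 (mod 41)  [q = 5: ≢ 1 ✓]
All checks pass, so 30 has order 40 and is a primitive root modulo 41.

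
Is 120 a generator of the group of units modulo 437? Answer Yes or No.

437 = 19 · 23 is a product of two distinct odd primes, so (Z/437Z)^× ≅ (Z/19Z)^× × (Z/23Z)^× is not cyclic.
No primitive root modulo 437 exists; in particular 120 is not one.

No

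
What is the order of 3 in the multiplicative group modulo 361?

342

ord(3) | φ(361) = φ(19^2) = 19·(19−1) = 342 = 2 · 3^2 · 19.
Divisors of 342: 1, 2, 3, 6, 9, 18, 19, 38, 57, 114, 171, 342.
Test each divisor d:
3^1 ≡ 3 (mod 361)
3^2 ≡ 9 (mod 361)
3^3 ≡ 27 (mod 361)
3^6 ≡ 7 (mod 361)
3^9 ≡ 189 (mod 361)
3^18 ≡ 343 (mod 361)
3^19 ≡ 307 (mod 361)
3^38 ≡ 28 (mod 361)
3^57 ≡ 293 (mod 361)
3^114 ≡ 292 (mod 361)
3^171 ≡ 360 (mod 361)
3^342 ≡ 1 (mod 361) ✓
So ord_361(3) = 342.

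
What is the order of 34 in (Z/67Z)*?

66

By Lagrange's theorem, ord_67(34) divides φ(67) = 67 − 1 = 66 = 2 · 3 · 11.
Divisors of 66: 1, 2, 3, 6, 11, 22, 33, 66.
Evaluate successive powers at the divisors of 66:
34^1 ≡ 34 (mod 67)
34^2 ≡ 17 (mod 67)
34^3 ≡ 42 (mod 67)
34^6 ≡ 22 (mod 67)
34^11 ≡ 30 (mod 67)
34^22 ≡ 29 (mod 67)
34^33 ≡ 66 (mod 67)
34^66 ≡ 1 (mod 67) ✓
So ord_67(34) = 66.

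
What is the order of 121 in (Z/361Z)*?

57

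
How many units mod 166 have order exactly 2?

φ(166) = φ(2)·φ(83) = 1·82 = 82 = 2 · 41.
Since (Z/166Z)^× is cyclic of order 82, the number of elements of order d is φ(d) when d | 82 and 0 otherwise.
2 | 82, and φ(2) = 2 − 1 = 1.

1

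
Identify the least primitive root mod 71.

φ(71) = 71 − 1 = 70 = 2 · 5 · 7.
g is a primitive root iff g^(70/q) ≢ 1 (mod 71) for each prime q ∈ {2, 5, 7}.
g = 2: 2^35 ≡ 1 — hits 1, so not a primitive root.
g = 3: 3^35 ≡ 1 — hits 1, so not a primitive root.
g = 4: 4^35 ≡ 1 — hits 1, so not a primitive root.
g = 5: 5^35 ≡ 1 — hits 1, so not a primitive root.
g = 6: 6^35 ≡ 1 — hits 1, so not a primitive root.
g = 7: 7^35 ≡ 70; 7^14 ≡ 54; 7^10 ≡ 45 — none is 1, so 7 is a primitive root.
So 7 is the smallest generator of (Z/71Z)^×.

7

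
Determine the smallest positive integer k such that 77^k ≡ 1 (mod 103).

102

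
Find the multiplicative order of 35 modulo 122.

By Lagrange's theorem, ord_122(35) divides φ(122) = φ(2)·φ(61) = 1·60 = 60 = 2^2 · 3 · 5.
Divisors of 60: 1, 2, 3, 4, 5, 6, 10, 12, 15, 20, 30, 60.
Check 35^d mod 122 for each divisor in increasing order:
35^1 ≡ 35 (mod 122)
35^2 ≡ 5 (mod 122)
35^3 ≡ 53 (mod 122)
35^4 ≡ 25 (mod 122)
35^5 ≡ 21 (mod 122)
35^6 ≡ 3 (mod 122)
35^10 ≡ 75 (mod 122)
35^12 ≡ 9 (mod 122)
35^15 ≡ 111 (mod 122)
35^20 ≡ 13 (mod 122)
35^30 ≡ 121 (mod 122)
35^60 ≡ 1 (mod 122) ✓
The smallest such exponent is 60, so the order of 35 is 60.

60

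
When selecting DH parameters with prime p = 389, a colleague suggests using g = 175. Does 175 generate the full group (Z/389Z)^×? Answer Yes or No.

φ(389) = 389 − 1 = 388 = 2^2 · 97.
It suffices to check that the order of 175 is not a proper divisor of 388: compute 175^(388/q) for q ∈ {2, 97}.
175^194 ≡ 1 (mod 389)  [q = 2: ≡ 1 ✗]
175^4 ≡ 344 (mod 389)  [q = 97: ≢ 1 ✓]
The check at q = 2 fails, so 175 generates a proper subgroup.

No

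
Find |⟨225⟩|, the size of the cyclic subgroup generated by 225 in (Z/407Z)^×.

90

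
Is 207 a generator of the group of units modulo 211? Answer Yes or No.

Yes

φ(211) = 211 − 1 = 210 = 2 · 3 · 5 · 7.
It suffices to check that the order of 207 is not a proper divisor of 210: compute 207^(210/q) for q ∈ {2, 3, 5, 7}.
207^105 ≡ 210 (mod 211)  [q = 2: ≢ 1 ✓]
207^70 ≡ 14 (mod 211)  [q = 3: ≢ 1 ✓]
207^42 ≡ 55 (mod 211)  [q = 5: ≢ 1 ✓]
207^30 ≡ 123 (mod 211)  [q = 7: ≢ 1 ✓]
None equal 1, so ord_211(207) = 210: 207 is a primitive root.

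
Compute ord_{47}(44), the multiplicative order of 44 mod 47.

The order of 44 must divide φ(47) = 47 − 1 = 46 = 2 · 23.
Divisors of 46: 1, 2, 23, 46.
Test each divisor d:
44^1 ≡ 44 (mod 47)
44^2 ≡ 9 (mod 47)
44^23 ≡ 46 (mod 47)
44^46 ≡ 1 (mod 47) ✓
So ord_47(44) = 46.

46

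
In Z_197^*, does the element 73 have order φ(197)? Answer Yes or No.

Yes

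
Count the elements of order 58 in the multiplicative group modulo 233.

28

φ(233) = 233 − 1 = 232 = 2^3 · 29.
(Z/233Z)^× is cyclic (|G| = 232); a cyclic group of order m has exactly φ(d) elements of each order d | m, and none otherwise.
58 = 2 · 29 divides 232, and φ(58) = 28.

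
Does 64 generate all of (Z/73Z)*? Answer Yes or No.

φ(73) = 73 − 1 = 72 = 2^3 · 3^2.
Test 64^(72/q) mod 73 for each prime factor q of 72:
64^36 ≡ 1 (mod 73)  [q = 2: ≡ 1 ✗]
64^24 ≡ 1 (mod 73)  [q = 3: ≡ 1 ✗]
64^36 ≡ 1 shows ord(64) | 36, strictly less than φ(73); not a primitive root.

No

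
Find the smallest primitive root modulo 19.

φ(19) = 19 − 1 = 18 = 2 · 3^2.
Test candidates g = 2, 3, … against the prime factors q ∈ {2, 3} of φ(19): g is a generator iff g^(18/q) ≢ 1 for every such q.
g = 2: 2^9 ≡ 18; 2^6 ≡ 7 — none is 1, so 2 is a primitive root.
Hence the least primitive root of 19 is 2.

2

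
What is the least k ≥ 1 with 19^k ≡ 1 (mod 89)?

88

ord(19) | φ(89) = 89 − 1 = 88 = 2^3 · 11.
Divisors of 88: 1, 2, 4, 8, 11, 22, 44, 88.
Test each divisor d:
19^1 ≡ 19 (mod 89)
19^2 ≡ 5 (mod 89)
19^4 ≡ 25 (mod 89)
19^8 ≡ 2 (mod 89)
19^11 ≡ 12 (mod 89)
19^22 ≡ 55 (mod 89)
19^44 ≡ 88 (mod 89)
19^88 ≡ 1 (mod 89) ✓
Hence ord(19) = 88.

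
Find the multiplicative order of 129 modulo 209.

90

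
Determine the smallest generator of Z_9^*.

2

φ(9) = φ(3^2) = 3·(3−1) = 6 = 2 · 3.
g is a primitive root iff g^(6/q) ≢ 1 (mod 9) for each prime q ∈ {2, 3}.
g = 2: 2^3 ≡ 8; 2^2 ≡ 4 — none is 1, so 2 is a primitive root.
The smallest primitive root modulo 9 is 2.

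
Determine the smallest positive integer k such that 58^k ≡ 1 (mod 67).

The order of 58 must divide φ(67) = 67 − 1 = 66 = 2 · 3 · 11.
Divisors of 66: 1, 2, 3, 6, 11, 22, 33, 66.
Compute 58^d (mod 67) for the divisors d until we hit 1:
58^1 ≡ 58 (mod 67)
58^2 ≡ 14 (mod 67)
58^3 ≡ 8 (mod 67)
58^6 ≡ 64 (mod 67)
58^11 ≡ 66 (mod 67)
58^22 ≡ 1 (mod 67) ✓
Therefore the multiplicative order of 58 modulo 67 is 22.

22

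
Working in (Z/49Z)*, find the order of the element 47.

42

The order of 47 must divide φ(49) = φ(7^2) = 7·(7−1) = 42 = 2 · 3 · 7.
Divisors of 42: 1, 2, 3, 6, 7, 14, 21, 42.
Evaluate successive powers at the divisors of 42:
47^1 ≡ 47
47^2 ≡ 4
47^3 ≡ 41
47^6 ≡ 15
47^7 ≡ 19
47^14 ≡ 18
47^21 ≡ 48
47^42 ≡ 1
Hence ord(47) = 42.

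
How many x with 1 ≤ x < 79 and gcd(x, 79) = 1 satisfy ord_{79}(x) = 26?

12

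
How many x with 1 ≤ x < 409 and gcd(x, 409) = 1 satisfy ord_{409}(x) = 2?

φ(409) = 409 − 1 = 408 = 2^3 · 3 · 17.
Since (Z/409Z)^× is cyclic of order 408, the number of elements of order d is φ(d) when d | 408 and 0 otherwise.
2 | 408, and φ(2) = 2 − 1 = 1.

1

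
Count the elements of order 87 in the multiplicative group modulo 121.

0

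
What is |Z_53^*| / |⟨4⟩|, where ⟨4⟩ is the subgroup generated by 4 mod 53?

2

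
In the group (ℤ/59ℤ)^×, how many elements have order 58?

28

φ(59) = 59 − 1 = 58 = 2 · 29.
(Z/59Z)^× is cyclic (|G| = 58); a cyclic group of order m has exactly φ(d) elements of each order d | m, and none otherwise.
58 = 2 · 29 divides 58, and φ(58) = 28.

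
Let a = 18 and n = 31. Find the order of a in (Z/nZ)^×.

Since 18 ∈ (Z/31Z)^×, its order divides φ(31) = 31 − 1 = 30 = 2 · 3 · 5.
Divisors of 30: 1, 2, 3, 5, 6, 10, 15, 30.
Test each divisor d:
18^1 ≡ 18
18^2 ≡ 14
18^3 ≡ 4
18^5 ≡ 25
18^6 ≡ 16
18^10 ≡ 5
18^15 ≡ 1
So ord_31(18) = 15.

15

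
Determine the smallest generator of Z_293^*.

φ(293) = 293 − 1 = 292 = 2^2 · 73.
Test candidates g = 2, 3, … against the prime factors q ∈ {2, 73} of φ(293): g is a generator iff g^(292/q) ≢ 1 for every such q.
g = 2: 2^146 ≡ 292; 2^4 ≡ 16 — none is 1, so 2 is a primitive root.
The smallest primitive root modulo 293 is 2.

2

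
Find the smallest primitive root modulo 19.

φ(19) = 19 − 1 = 18 = 2 · 3^2.
Test candidates g = 2, 3, … against the prime factors q ∈ {2, 3} of φ(19): g is a generator iff g^(18/q) ≢ 1 for every such q.
g = 2: 2^9 ≡ 18; 2^6 ≡ 7 — none is 1, so 2 is a primitive root.
So 2 is the smallest generator of (Z/19Z)^×.

2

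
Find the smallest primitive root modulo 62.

3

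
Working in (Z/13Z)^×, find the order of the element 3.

3

Since 3 ∈ (Z/13Z)^×, its order divides φ(13) = 13 − 1 = 12 = 2^2 · 3.
Divisors of 12: 1, 2, 3, 4, 6, 12.
Test each divisor d:
3^1 ≡ 3 (mod 13)
3^2 ≡ 9 (mod 13)
3^3 ≡ 1 (mod 13) ✓
Therefore the multiplicative order of 3 modulo 13 is 3.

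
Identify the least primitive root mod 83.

φ(83) = 83 − 1 = 82 = 2 · 41.
Test candidates g = 2, 3, … against the prime factors q ∈ {2, 41} of φ(83): g is a generator iff g^(82/q) ≢ 1 for every such q.
g = 2: 2^41 ≡ 82; 2^2 ≡ 4 — none is 1, so 2 is a primitive root.
Hence the least primitive root of 83 is 2.

2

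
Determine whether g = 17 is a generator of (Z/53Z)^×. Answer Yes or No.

No

φ(53) = 53 − 1 = 52 = 2^2 · 13.
17 is a primitive root mod 53 iff 17^(φ(53)/q) ≢ 1 for every prime q | φ(53), i.e. q ∈ {2, 13}.
17^26 ≡ 1 (mod 53)  [q = 2: ≡ 1 ✗]
17^4 ≡ 46 (mod 53)  [q = 13: ≢ 1 ✓]
17^26 ≡ 1 shows ord(17) | 26, strictly less than φ(53); not a primitive root.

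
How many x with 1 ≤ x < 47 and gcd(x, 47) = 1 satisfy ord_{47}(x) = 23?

φ(47) = 47 − 1 = 46 = 2 · 23.
(Z/47Z)^× is cyclic (|G| = 46); a cyclic group of order m has exactly φ(d) elements of each order d | m, and none otherwise.
23 | 46, and φ(23) = 23 − 1 = 22.

22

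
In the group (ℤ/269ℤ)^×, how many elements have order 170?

φ(269) = 269 − 1 = 268 = 2^2 · 67.
In a cyclic group of order 268, there are φ(d) elements of order d for each divisor d of 268, and zero for non-divisors.
Since 170 ∤ 268, the count is 0.

0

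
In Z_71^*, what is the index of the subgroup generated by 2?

2

ord(2) | φ(71) = 71 − 1 = 70 = 2 · 5 · 7.
Divisors of 70: 1, 2, 5, 7, 10, 14, 35, 70.
Check 2^d mod 71 for each divisor in increasing order:
2^1 ≡ 2
2^2 ≡ 4
2^5 ≡ 32
2^7 ≡ 57
2^10 ≡ 30
2^14 ≡ 54
2^35 ≡ 1
The order of 2 is 35, so the subgroup it generates has 35 elements.
The index is φ(71) / ord(2) = 70 / 35 = 2.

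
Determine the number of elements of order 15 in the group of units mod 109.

0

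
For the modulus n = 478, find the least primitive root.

φ(478) = φ(2)·φ(239) = 1·238 = 238 = 2 · 7 · 17.
g is a primitive root iff g^(238/q) ≢ 1 (mod 478) for each prime q ∈ {2, 7, 17}.
g = 2: gcd(2, 478) = 2 > 1, not a unit — skip.
g = 3: 3^119 ≡ 1 — hits 1, so not a primitive root.
g = 4: gcd(4, 478) = 2 > 1, not a unit — skip.
g = 5: 5^119 ≡ 1 — hits 1, so not a primitive root.
g = 6: gcd(6, 478) = 2 > 1, not a unit — skip.
g = 7: 7^119 ≡ 477; 7^34 ≡ 263; 7^14 ≡ 211 — none is 1, so 7 is a primitive root.
So 7 is the smallest generator of (Z/478Z)^×.

7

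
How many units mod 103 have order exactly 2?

1

φ(103) = 103 − 1 = 102 = 2 · 3 · 17.
(Z/103Z)^× is cyclic (|G| = 102); a cyclic group of order m has exactly φ(d) elements of each order d | m, and none otherwise.
2 | 102, and φ(2) = 2 − 1 = 1.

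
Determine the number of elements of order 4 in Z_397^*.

φ(397) = 397 − 1 = 396 = 2^2 · 3^2 · 11.
In a cyclic group of order 396, there are φ(d) elements of order d for each divisor d of 396, and zero for non-divisors.
4 = 2^2 divides 396, and φ(4) = 2.

2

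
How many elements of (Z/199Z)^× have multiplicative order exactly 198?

φ(199) = 199 − 1 = 198 = 2 · 3^2 · 11.
Since (Z/199Z)^× is cyclic of order 198, the number of elements of order d is φ(d) when d | 198 and 0 otherwise.
198 = 2 · 3^2 · 11 divides 198, and φ(198) = 60.

60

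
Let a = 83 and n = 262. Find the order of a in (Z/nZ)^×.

130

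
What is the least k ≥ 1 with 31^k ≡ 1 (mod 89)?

88

ord(31) | φ(89) = 89 − 1 = 88 = 2^3 · 11.
Divisors of 88: 1, 2, 4, 8, 11, 22, 44, 88.
Check 31^d mod 89 for each divisor in increasing order:
31^1 ≡ 31
31^2 ≡ 71
31^4 ≡ 57
31^8 ≡ 45
31^11 ≡ 77
31^22 ≡ 55
31^44 ≡ 88
31^88 ≡ 1
Therefore the multiplicative order of 31 modulo 89 is 88.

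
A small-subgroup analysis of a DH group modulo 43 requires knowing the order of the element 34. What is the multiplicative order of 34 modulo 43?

By Lagrange's theorem, ord_43(34) divides φ(43) = 43 − 1 = 42 = 2 · 3 · 7.
Divisors of 42: 1, 2, 3, 6, 7, 14, 21, 42.
Evaluate successive powers at the divisors of 42:
34^1 ≡ 34 (mod 43)
34^2 ≡ 38 (mod 43)
34^3 ≡ 2 (mod 43)
34^6 ≡ 4 (mod 43)
34^7 ≡ 7 (mod 43)
34^14 ≡ 6 (mod 43)
34^21 ≡ 42 (mod 43)
34^42 ≡ 1 (mod 43) ✓
So ord_43(34) = 42.

42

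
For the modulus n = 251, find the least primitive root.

6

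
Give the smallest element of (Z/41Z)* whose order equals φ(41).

φ(41) = 41 − 1 = 40 = 2^3 · 5.
g is a primitive root iff g^(40/q) ≢ 1 (mod 41) for each prime q ∈ {2, 5}.
g = 2: 2^20 ≡ 1 — hits 1, so not a primitive root.
g = 3: 3^20 ≡ 40; 3^8 ≡ 1 — hits 1, so not a primitive root.
g = 4: 4^20 ≡ 1 — hits 1, so not a primitive root.
g = 5: 5^20 ≡ 1 — hits 1, so not a primitive root.
g = 6: 6^20 ≡ 40; 6^8 ≡ 10 — none is 1, so 6 is a primitive root.
The smallest primitive root modulo 41 is 6.

6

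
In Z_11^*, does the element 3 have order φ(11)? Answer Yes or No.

φ(11) = 11 − 1 = 10 = 2 · 5.
It suffices to check that the order of 3 is not a proper divisor of 10: compute 3^(10/q) for q ∈ {2, 5}.
3^5 ≡ 1 (mod 11)  [q = 2: ≡ 1 ✗]
3^2 ≡ 9 (mod 11)  [q = 5: ≢ 1 ✓]
The check at q = 2 fails, so 3 generates a proper subgroup.

No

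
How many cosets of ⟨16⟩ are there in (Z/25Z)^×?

By Lagrange's theorem, ord_25(16) divides φ(25) = φ(5^2) = 5·(5−1) = 20 = 2^2 · 5.
Divisors of 20: 1, 2, 4, 5, 10, 20.
Test each divisor d:
16^1 ≡ 16 (mod 25)
16^2 ≡ 6 (mod 25)
16^4 ≡ 11 (mod 25)
16^5 ≡ 1 (mod 25) ✓
So ord_25(16) = 5, hence |⟨16⟩| = 5.
The index is φ(25) / ord(16) = 20 / 5 = 4.

4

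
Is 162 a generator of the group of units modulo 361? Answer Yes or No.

φ(361) = φ(19^2) = 19·(19−1) = 342 = 2 · 3^2 · 19.
162 is a primitive root mod 361 iff 162^(φ(361)/q) ≢ 1 for every prime q | φ(361), i.e. q ∈ {2, 3, 19}.
162^171 ≡ 360 (mod 361)  [q = 2: ≢ 1 ✓]
162^114 ≡ 68 (mod 361)  [q = 3: ≢ 1 ✓]
162^18 ≡ 343 (mod 361)  [q = 19: ≢ 1 ✓]
All checks pass, so 162 has order 342 and is a primitive root modulo 361.

Yes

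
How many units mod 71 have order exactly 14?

φ(71) = 71 − 1 = 70 = 2 · 5 · 7.
In a cyclic group of order 70, there are φ(d) elements of order d for each divisor d of 70, and zero for non-divisors.
14 = 2 · 7 divides 70, and φ(14) = 6.

6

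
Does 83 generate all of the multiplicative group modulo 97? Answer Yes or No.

Yes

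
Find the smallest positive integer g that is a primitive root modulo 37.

2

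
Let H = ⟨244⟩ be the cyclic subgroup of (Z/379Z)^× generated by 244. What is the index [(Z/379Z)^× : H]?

6

By Lagrange's theorem, ord_379(244) divides φ(379) = 379 − 1 = 378 = 2 · 3^3 · 7.
Divisors of 378: 1, 2, 3, 6, 7, 9, 14, 18, 21, 27, 42, 54, 63, 126, 189, 378.
Evaluate successive powers at the divisors of 378:
244^1 ≡ 244 (mod 379)
244^2 ≡ 33 (mod 379)
244^3 ≡ 93 (mod 379)
244^6 ≡ 311 (mod 379)
244^7 ≡ 84 (mod 379)
244^9 ≡ 119 (mod 379)
244^14 ≡ 234 (mod 379)
244^18 ≡ 138 (mod 379)
244^21 ≡ 327 (mod 379)
244^27 ≡ 125 (mod 379)
244^42 ≡ 51 (mod 379)
244^54 ≡ 86 (mod 379)
244^63 ≡ 1 (mod 379) ✓
So ord_379(244) = 63, hence |⟨244⟩| = 63.
The index is φ(379) / ord(244) = 378 / 63 = 6.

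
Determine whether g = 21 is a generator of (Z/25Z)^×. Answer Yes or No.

No

φ(25) = φ(5^2) = 5·(5−1) = 20 = 2^2 · 5.
Test 21^(20/q) mod 25 for each prime factor q of 20:
21^10 ≡ 1 (mod 25)  [q = 2: ≡ 1 ✗]
21^4 ≡ 6 (mod 25)  [q = 5: ≢ 1 ✓]
The check at q = 2 fails, so 21 generates a proper subgroup.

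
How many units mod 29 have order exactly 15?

0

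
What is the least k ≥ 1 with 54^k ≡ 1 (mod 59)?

Since 54 ∈ (Z/59Z)^×, its order divides φ(59) = 59 − 1 = 58 = 2 · 29.
Divisors of 58: 1, 2, 29, 58.
Compute 54^d (mod 59) for the divisors d until we hit 1:
54^1 ≡ 54 (mod 59)
54^2 ≡ 25 (mod 59)
54^29 ≡ 58 (mod 59)
54^58 ≡ 1 (mod 59) ✓
The smallest such exponent is 58, so the order of 54 is 58.

58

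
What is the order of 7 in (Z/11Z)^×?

ord(7) | φ(11) = 11 − 1 = 10 = 2 · 5.
Divisors of 10: 1, 2, 5, 10.
Evaluate successive powers at the divisors of 10:
7^1 ≡ 7
7^2 ≡ 5
7^5 ≡ 10
7^10 ≡ 1
Hence ord(7) = 10.

10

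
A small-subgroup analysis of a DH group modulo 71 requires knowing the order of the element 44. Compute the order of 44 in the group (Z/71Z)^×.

70

ord(44) | φ(71) = 71 − 1 = 70 = 2 · 5 · 7.
Divisors of 70: 1, 2, 5, 7, 10, 14, 35, 70.
Compute 44^d (mod 71) for the divisors d until we hit 1:
44^1 ≡ 44 (mod 71)
44^2 ≡ 19 (mod 71)
44^5 ≡ 51 (mod 71)
44^7 ≡ 46 (mod 71)
44^10 ≡ 45 (mod 71)
44^14 ≡ 57 (mod 71)
44^35 ≡ 70 (mod 71)
44^70 ≡ 1 (mod 71) ✓
The smallest such exponent is 70, so the order of 44 is 70.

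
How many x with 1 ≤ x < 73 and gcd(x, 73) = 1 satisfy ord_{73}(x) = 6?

2

φ(73) = 73 − 1 = 72 = 2^3 · 3^2.
In a cyclic group of order 72, there are φ(d) elements of order d for each divisor d of 72, and zero for non-divisors.
6 = 2 · 3 divides 72, and φ(6) = 2.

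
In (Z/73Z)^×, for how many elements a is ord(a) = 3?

2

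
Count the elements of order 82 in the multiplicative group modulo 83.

φ(83) = 83 − 1 = 82 = 2 · 41.
In a cyclic group of order 82, there are φ(d) elements of order d for each divisor d of 82, and zero for non-divisors.
82 = 2 · 41 divides 82, and φ(82) = 40.

40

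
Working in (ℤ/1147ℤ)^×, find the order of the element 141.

90

By Lagrange's theorem, ord_1147(141) divides φ(1147) = φ(31·37) = (31−1)·(37−1) = 30·36 = 1080 = 2^3 · 3^3 · 5.
Divisors of 1080: 1, 2, 3, 4, 5, 6, 8, 9, 10, 12, 15, 18, 20, 24, 27, 30, 36, 40, 45, 54, 60, 72, 90, 108, 120, 135, 180, 216, 270, 360, 540, 1080.
Compute 141^d (mod 1147) for the divisors d until we hit 1:
141^1 ≡ 141 (mod 1147)
141^2 ≡ 382 (mod 1147)
141^3 ≡ 1100 (mod 1147)
141^4 ≡ 255 (mod 1147)
141^5 ≡ 398 (mod 1147)
141^6 ≡ 1062 (mod 1147)
141^8 ≡ 793 (mod 1147)
141^9 ≡ 554 (mod 1147)
141^10 ≡ 118 (mod 1147)
141^12 ≡ 343 (mod 1147)
141^15 ≡ 1084 (mod 1147)
141^18 ≡ 667 (mod 1147)
141^20 ≡ 160 (mod 1147)
141^24 ≡ 655 (mod 1147)
141^27 ≡ 184 (mod 1147)
141^30 ≡ 528 (mod 1147)
141^36 ≡ 1000 (mod 1147)
141^40 ≡ 366 (mod 1147)
141^45 ≡ 1146 (mod 1147)
141^54 ≡ 593 (mod 1147)
141^60 ≡ 63 (mod 1147)
141^72 ≡ 963 (mod 1147)
141^90 ≡ 1 (mod 1147) ✓
Therefore the multiplicative order of 141 modulo 1147 is 90.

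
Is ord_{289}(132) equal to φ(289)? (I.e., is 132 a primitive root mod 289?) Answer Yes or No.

φ(289) = φ(17^2) = 17·(17−1) = 272 = 2^4 · 17.
An element g generates (Z/289Z)^× iff g^(272/q) ≢ 1 (mod 289) for each prime q ∈ {2, 17}.
132^136 ≡ 1 (mod 289)  [q = 2: ≡ 1 ✗]
132^16 ≡ 188 (mod 289)  [q = 17: ≢ 1 ✓]
Since 132^136 ≡ 1, the order of 132 divides 136 < 272, so 132 is not a primitive root.

No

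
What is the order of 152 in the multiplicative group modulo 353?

By Lagrange's theorem, ord_353(152) divides φ(353) = 353 − 1 = 352 = 2^5 · 11.
Divisors of 352: 1, 2, 4, 8, 11, 16, 22, 32, 44, 88, 176, 352.
Check 152^d mod 353 for each divisor in increasing order:
152^1 ≡ 152 (mod 353)
152^2 ≡ 159 (mod 353)
152^4 ≡ 218 (mod 353)
152^8 ≡ 222 (mod 353)
152^11 ≡ 49 (mod 353)
152^16 ≡ 217 (mod 353)
152^22 ≡ 283 (mod 353)
152^32 ≡ 140 (mod 353)
152^44 ≡ 311 (mod 353)
152^88 ≡ 352 (mod 353)
152^176 ≡ 1 (mod 353) ✓
Therefore the multiplicative order of 152 modulo 353 is 176.

176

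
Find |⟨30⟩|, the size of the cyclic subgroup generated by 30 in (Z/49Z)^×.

3

The order of 30 must divide φ(49) = φ(7^2) = 7·(7−1) = 42 = 2 · 3 · 7.
Divisors of 42: 1, 2, 3, 6, 7, 14, 21, 42.
Compute 30^d (mod 49) for the divisors d until we hit 1:
30^1 ≡ 30
30^2 ≡ 18
30^3 ≡ 1
So ord_49(30) = 3.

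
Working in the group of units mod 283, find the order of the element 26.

282

By Lagrange's theorem, ord_283(26) divides φ(283) = 283 − 1 = 282 = 2 · 3 · 47.
Divisors of 282: 1, 2, 3, 6, 47, 94, 141, 282.
Test each divisor d:
26^1 ≡ 26 (mod 283)
26^2 ≡ 110 (mod 283)
26^3 ≡ 30 (mod 283)
26^6 ≡ 51 (mod 283)
26^47 ≡ 45 (mod 283)
26^94 ≡ 44 (mod 283)
26^141 ≡ 282 (mod 283)
26^282 ≡ 1 (mod 283) ✓
So ord_283(26) = 282.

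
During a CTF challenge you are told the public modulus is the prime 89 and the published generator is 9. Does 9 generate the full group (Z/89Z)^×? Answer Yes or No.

No

φ(89) = 89 − 1 = 88 = 2^3 · 11.
It suffices to check that the order of 9 is not a proper divisor of 88: compute 9^(88/q) for q ∈ {2, 11}.
9^44 ≡ 1 (mod 89)  [q = 2: ≡ 1 ✗]
9^8 ≡ 2 (mod 89)  [q = 11: ≢ 1 ✓]
9^44 ≡ 1 shows ord(9) | 44, strictly less than φ(89); not a primitive root.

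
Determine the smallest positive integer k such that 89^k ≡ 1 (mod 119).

Since 89 ∈ (Z/119Z)^×, its order divides φ(119) = φ(7·17) = (7−1)·(17−1) = 6·16 = 96 = 2^5 · 3.
Divisors of 96: 1, 2, 3, 4, 6, 8, 12, 16, 24, 32, 48, 96.
Compute 89^d (mod 119) for the divisors d until we hit 1:
89^1 ≡ 89
89^2 ≡ 67
89^3 ≡ 13
89^4 ≡ 86
89^6 ≡ 50
89^8 ≡ 18
89^12 ≡ 1
Therefore the multiplicative order of 89 modulo 119 is 12.

12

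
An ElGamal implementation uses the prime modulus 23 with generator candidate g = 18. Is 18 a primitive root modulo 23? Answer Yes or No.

No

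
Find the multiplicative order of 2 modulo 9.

6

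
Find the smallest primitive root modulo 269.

2

φ(269) = 269 − 1 = 268 = 2^2 · 67.
g is a primitive root iff g^(268/q) ≢ 1 (mod 269) for each prime q ∈ {2, 67}.
g = 2: 2^134 ≡ 268; 2^4 ≡ 16 — none is 1, so 2 is a primitive root.
The smallest primitive root modulo 269 is 2.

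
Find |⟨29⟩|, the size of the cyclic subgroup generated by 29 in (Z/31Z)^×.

Since 29 ∈ (Z/31Z)^×, its order divides φ(31) = 31 − 1 = 30 = 2 · 3 · 5.
Divisors of 30: 1, 2, 3, 5, 6, 10, 15, 30.
Test each divisor d:
29^1 ≡ 29 (mod 31)
29^2 ≡ 4 (mod 31)
29^3 ≡ 23 (mod 31)
29^5 ≡ 30 (mod 31)
29^6 ≡ 2 (mod 31)
29^10 ≡ 1 (mod 31) ✓
The smallest such exponent is 10, so the order of 29 is 10.

10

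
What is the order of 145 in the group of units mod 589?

30

The order of 145 must divide φ(589) = φ(19·31) = (19−1)·(31−1) = 18·30 = 540 = 2^2 · 3^3 · 5.
Divisors of 540: 1, 2, 3, 4, 5, 6, 9, 10, 12, 15, 18, 20, 27, 30, 36, 45, 54, 60, 90, 108, 135, 180, 270, 540.
Check 145^d mod 589 for each divisor in increasing order:
145^1 ≡ 145 (mod 589)
145^2 ≡ 410 (mod 589)
145^3 ≡ 550 (mod 589)
145^4 ≡ 235 (mod 589)
145^5 ≡ 502 (mod 589)
145^6 ≡ 343 (mod 589)
145^9 ≡ 170 (mod 589)
145^10 ≡ 501 (mod 589)
145^12 ≡ 438 (mod 589)
145^15 ≡ 588 (mod 589)
145^18 ≡ 39 (mod 589)
145^20 ≡ 87 (mod 589)
145^27 ≡ 151 (mod 589)
145^30 ≡ 1 (mod 589) ✓
Therefore the multiplicative order of 145 modulo 589 is 30.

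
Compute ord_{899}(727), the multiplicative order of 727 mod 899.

420

By Lagrange's theorem, ord_899(727) divides φ(899) = φ(29·31) = (29−1)·(31−1) = 28·30 = 840 = 2^3 · 3 · 5 · 7.
Divisors of 840: 1, 2, 3, 4, 5, 6, 7, 8, 10, 12, 14, 15, 20, 21, 24, 28, 30, 35, 40, 42, 56, 60, 70, 84, 105, 120, 140, 168, 210, 280, 420, 840.
Compute 727^d (mod 899) for the divisors d until we hit 1:
727^1 ≡ 727 (mod 899)
727^2 ≡ 816 (mod 899)
727^3 ≡ 791 (mod 899)
727^4 ≡ 596 (mod 899)
727^5 ≡ 873 (mod 899)
727^6 ≡ 876 (mod 899)
727^7 ≡ 360 (mod 899)
727^8 ≡ 111 (mod 899)
727^10 ≡ 676 (mod 899)
727^12 ≡ 529 (mod 899)
727^14 ≡ 144 (mod 899)
727^15 ≡ 404 (mod 899)
727^20 ≡ 284 (mod 899)
727^21 ≡ 597 (mod 899)
727^24 ≡ 252 (mod 899)
727^28 ≡ 59 (mod 899)
727^30 ≡ 497 (mod 899)
727^35 ≡ 563 (mod 899)
727^40 ≡ 645 (mod 899)
727^42 ≡ 405 (mod 899)
727^56 ≡ 784 (mod 899)
727^60 ≡ 683 (mod 899)
727^70 ≡ 521 (mod 899)
727^84 ≡ 407 (mod 899)
727^105 ≡ 249 (mod 899)
727^120 ≡ 807 (mod 899)
727^140 ≡ 842 (mod 899)
727^168 ≡ 233 (mod 899)
727^210 ≡ 869 (mod 899)
727^280 ≡ 552 (mod 899)
727^420 ≡ 1 (mod 899) ✓
So ord_899(727) = 420.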